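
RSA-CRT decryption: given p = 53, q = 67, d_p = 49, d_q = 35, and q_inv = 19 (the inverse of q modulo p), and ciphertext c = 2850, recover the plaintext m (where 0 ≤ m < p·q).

m₁ = c^(d_p) mod p: c ≡ 41 (mod 53), and 41^49 mod 53 = 48.
m₂ = c^(d_q) mod q: c ≡ 36 (mod 67), and 36^35 mod 67 = 23.
h = q_inv·(m₁ − m₂) mod p = 19·(48 − 23) mod 53 = 51.
m = m₂ + h·q = 23 + 51·67 = 3440.

3440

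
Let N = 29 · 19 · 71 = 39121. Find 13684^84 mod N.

Mod 29: 13684 ≡ 25; since 28 | 84, by Fermat 25^84 ≡ 1 (mod 29).
Mod 19: 13684 ≡ 4; by Fermat, exponent reduces to 84 mod 18 = 12; 4^12 ≡ 7 (mod 19).
Mod 71: 13684 ≡ 52; by Fermat, exponent reduces to 84 mod 70 = 14; 52^14 ≡ 54 (mod 71).
Combine by CRT: x ≡ 1 (mod 29), x ≡ 7 (mod 19), x ≡ 54 (mod 71) ⇒ x ≡ 5308 (mod 39121).

5308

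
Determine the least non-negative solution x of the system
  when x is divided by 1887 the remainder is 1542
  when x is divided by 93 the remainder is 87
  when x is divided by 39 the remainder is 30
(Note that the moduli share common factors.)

gcd(1887, 93) = 3 and 3 | (87 − 1542), so the pair is consistent; merging gives x ≡ 29847 (mod 58497), where 58497 = lcm(1887, 93).
gcd(58497, 39) = 3 and 3 | (30 − 29847), so the pair is consistent; merging gives x ≡ 439326 (mod 760461), where 760461 = lcm(58497, 39).
The solution is unique modulo lcm(1887, 93, 39) = 760461.

439326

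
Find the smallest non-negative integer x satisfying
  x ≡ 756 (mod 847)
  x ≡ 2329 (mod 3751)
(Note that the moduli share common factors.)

21084

Combine the congruences pairwise.
gcd(847, 3751) = 121 and 121 | (2329 − 756), so the pair is consistent; merging gives x ≡ 21084 (mod 26257), where 26257 = lcm(847, 3751).
The solution is unique modulo lcm(847, 3751) = 26257.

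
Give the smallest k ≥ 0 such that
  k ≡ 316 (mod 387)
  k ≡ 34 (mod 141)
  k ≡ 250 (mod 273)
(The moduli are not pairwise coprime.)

gcd(387, 141) = 3 and 3 | (34 − 316), so the pair is consistent; merging gives k ≡ 316 (mod 18189), where 18189 = lcm(387, 141).
gcd(18189, 273) = 3 and 3 | (250 − 316), so the pair is consistent; merging gives k ≡ 109450 (mod 1655199), where 1655199 = lcm(18189, 273).
The solution is unique modulo lcm(387, 141, 273) = 1655199.

109450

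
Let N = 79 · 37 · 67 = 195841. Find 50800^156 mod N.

Mod 79: 50800 ≡ 3; since 78 | 156, by Fermat 3^156 ≡ 1 (mod 79).
Mod 37: 50800 ≡ 36; by Fermat, exponent reduces to 156 mod 36 = 12; 36^12 ≡ 1 (mod 37).
Mod 67: 50800 ≡ 14; by Fermat, exponent reduces to 156 mod 66 = 24; 14^24 ≡ 62 (mod 67).
Combine by CRT: x ≡ 1 (mod 79), x ≡ 1 (mod 37), x ≡ 62 (mod 67) ⇒ x ≡ 55538 (mod 195841).

55538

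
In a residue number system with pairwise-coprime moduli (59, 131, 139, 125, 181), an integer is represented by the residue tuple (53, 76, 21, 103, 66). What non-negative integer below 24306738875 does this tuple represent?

The moduli are pairwise coprime; N = 59·131·139·125·181 = 24306738875.
N/59 = 411978625; 411978625 ≡ 33 (mod 59); 33·34 ≡ 1, so inverse 34.
N/131 = 185547625; 185547625 ≡ 11 (mod 131); 11·12 ≡ 1, so inverse 12.
N/139 = 174868625; 174868625 ≡ 92 (mod 139); 92·68 ≡ 1, so inverse 68.
N/125 = 194453911; 194453911 ≡ 36 (mod 125); 36·66 ≡ 1, so inverse 66.
N/181 = 134291375; 134291375 ≡ 54 (mod 181); 54·57 ≡ 1, so inverse 57.
x ≡ 53·411978625·34 + 76·185547625·12 + 21·174868625·68 + 103·194453911·66 + 66·134291375·57 = 2988419152478.
2988419152478 mod 24306738875 = 22997009728.

22997009728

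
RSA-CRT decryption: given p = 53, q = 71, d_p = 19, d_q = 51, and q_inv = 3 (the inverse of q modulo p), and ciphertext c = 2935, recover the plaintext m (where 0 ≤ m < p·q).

58

m₁ = c^(d_p) mod p: c ≡ 20 (mod 53), and 20^19 mod 53 = 5.
m₂ = c^(d_q) mod q: c ≡ 24 (mod 71), and 24^51 mod 71 = 58.
h = q_inv·(m₁ − m₂) mod p = 3·(5 − 58) mod 53 = 0.
m = m₂ + h·q = 58 + 0·71 = 58.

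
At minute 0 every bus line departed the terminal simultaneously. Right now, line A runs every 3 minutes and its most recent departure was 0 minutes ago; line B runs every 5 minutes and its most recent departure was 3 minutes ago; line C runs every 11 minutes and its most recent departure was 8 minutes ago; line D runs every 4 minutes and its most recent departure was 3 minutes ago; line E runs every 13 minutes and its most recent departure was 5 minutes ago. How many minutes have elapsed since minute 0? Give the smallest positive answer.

From t ≡ 0 (mod 3) write t = 0 + 3s. Substituting into t ≡ 3 (mod 5) gives 3s ≡ 3 (mod 5), and since 3⁻¹ ≡ 2 (mod 5), s ≡ 1. Hence t ≡ 0 + 3·1 = 3 (mod 15).
From t ≡ 3 (mod 15) write t = 3 + 15s. Substituting into t ≡ 8 (mod 11) gives 15s ≡ 5 (mod 11), and since 4⁻¹ ≡ 3 (mod 11), s ≡ 4. Hence t ≡ 3 + 15·4 = 63 (mod 165).
From t ≡ 63 (mod 165) write t = 63 + 165s. Substituting into t ≡ 3 (mod 4) gives 165s ≡ 0 (mod 4), and since 1⁻¹ ≡ 1 (mod 4), s ≡ 0. Hence t ≡ 63 + 165·0 = 63 (mod 660).
From t ≡ 63 (mod 660) write t = 63 + 660s. Substituting into t ≡ 5 (mod 13) gives 660s ≡ 7 (mod 13), and since 10⁻¹ ≡ 4 (mod 13), s ≡ 2. Hence t ≡ 63 + 660·2 = 1383 (mod 8580).

1383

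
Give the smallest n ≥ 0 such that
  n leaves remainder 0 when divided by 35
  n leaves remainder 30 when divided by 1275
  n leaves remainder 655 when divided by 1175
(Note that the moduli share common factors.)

gcd(35, 1275) = 5 and 5 | (30 − 0), so the pair is consistent; merging gives n ≡ 6405 (mod 8925), where 8925 = lcm(35, 1275).
gcd(8925, 1175) = 25 and 25 | (655 − 6405), so the pair is consistent; merging gives n ≡ 202755 (mod 419475), where 419475 = lcm(8925, 1175).
The solution is unique modulo lcm(35, 1275, 1175) = 419475.

202755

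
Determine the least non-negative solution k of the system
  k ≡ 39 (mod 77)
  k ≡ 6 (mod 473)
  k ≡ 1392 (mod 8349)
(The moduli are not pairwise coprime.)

1938360

gcd(77, 473) = 11 and 11 | (6 − 39), so the pair is consistent; merging gives k ≡ 1425 (mod 3311), where 3311 = lcm(77, 473).
gcd(3311, 8349) = 11 and 11 | (1392 − 1425), so the pair is consistent; merging gives k ≡ 1938360 (mod 2513049), where 2513049 = lcm(3311, 8349).
The solution is unique modulo lcm(77, 473, 8349) = 2513049.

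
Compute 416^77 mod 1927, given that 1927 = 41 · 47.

Mod 41: 416 ≡ 6; by Fermat, exponent reduces to 77 mod 40 = 37; 6^37 ≡ 15 (mod 41).
Mod 47: 416 ≡ 40; by Fermat, exponent reduces to 77 mod 46 = 31; 40^31 ≡ 31 (mod 47).
Combine by CRT: x ≡ 15 (mod 41), x ≡ 31 (mod 47) ⇒ x ≡ 548 (mod 1927).

548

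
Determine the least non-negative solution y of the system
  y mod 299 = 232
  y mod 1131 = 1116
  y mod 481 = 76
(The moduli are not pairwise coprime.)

gcd(299, 1131) = 13 and 13 | (1116 − 232), so the pair is consistent; merging gives y ≡ 11295 (mod 26013), where 26013 = lcm(299, 1131).
gcd(26013, 481) = 13 and 13 | (76 − 11295), so the pair is consistent; merging gives y ≡ 869724 (mod 962481), where 962481 = lcm(26013, 481).
The solution is unique modulo lcm(299, 1131, 481) = 962481.

869724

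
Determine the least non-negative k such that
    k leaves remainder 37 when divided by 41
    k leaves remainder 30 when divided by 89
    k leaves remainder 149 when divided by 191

Combine the congruences pairwise.
From k ≡ 37 (mod 41) write k = 37 + 41t. Substituting into k ≡ 30 (mod 89) gives 41t ≡ 82 (mod 89), and since 41⁻¹ ≡ 76 (mod 89), t ≡ 2. Hence k ≡ 37 + 41·2 = 119 (mod 3649).
From k ≡ 119 (mod 3649) write k = 119 + 3649t. Substituting into k ≡ 149 (mod 191) gives 3649t ≡ 30 (mod 191), and since 20⁻¹ ≡ 86 (mod 191), t ≡ 97. Hence k ≡ 119 + 3649·97 = 354072 (mod 696959).

354072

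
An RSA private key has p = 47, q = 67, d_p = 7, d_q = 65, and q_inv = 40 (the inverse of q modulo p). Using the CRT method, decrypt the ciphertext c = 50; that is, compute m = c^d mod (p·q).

2140

m₁ = c^(d_p) mod p: c ≡ 3 (mod 47), and 3^7 mod 47 = 25.
m₂ = c^(d_q) mod q: c ≡ 50 (mod 67), and 50^65 mod 67 = 63.
h = q_inv·(m₁ − m₂) mod p = 40·(25 − 63) mod 47 = 31.
m = m₂ + h·q = 63 + 31·67 = 2140.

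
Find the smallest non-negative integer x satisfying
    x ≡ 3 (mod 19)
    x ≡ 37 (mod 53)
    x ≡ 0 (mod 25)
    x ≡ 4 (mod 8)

From x ≡ 3 (mod 19) write x = 3 + 19t. Substituting into x ≡ 37 (mod 53) gives 19t ≡ 34 (mod 53), and since 19⁻¹ ≡ 14 (mod 53), t ≡ 52. Hence x ≡ 3 + 19·52 = 991 (mod 1007).
From x ≡ 991 (mod 1007) write x = 991 + 1007t. Substituting into x ≡ 0 (mod 25) gives 1007t ≡ 9 (mod 25), and since 7⁻¹ ≡ 18 (mod 25), t ≡ 12. Hence x ≡ 991 + 1007·12 = 13075 (mod 25175).
From x ≡ 13075 (mod 25175) write x = 13075 + 25175t. Substituting into x ≡ 4 (mod 8) gives 25175t ≡ 1 (mod 8), and since 7⁻¹ ≡ 7 (mod 8), t ≡ 7. Hence x ≡ 13075 + 25175·7 = 189300 (mod 201400).

189300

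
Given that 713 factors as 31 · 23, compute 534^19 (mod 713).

76

Mod 31: 534 ≡ 7; 7^19 ≡ 14 (mod 31).
Mod 23: 534 ≡ 5; 5^19 ≡ 7 (mod 23).
Combine by CRT: x ≡ 14 (mod 31), x ≡ 7 (mod 23) ⇒ x ≡ 76 (mod 713).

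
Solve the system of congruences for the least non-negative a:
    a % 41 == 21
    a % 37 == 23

800

From a ≡ 21 (mod 41) write a = 21 + 41t. Substituting into a ≡ 23 (mod 37) gives 41t ≡ 2 (mod 37), and since 4⁻¹ ≡ 28 (mod 37), t ≡ 19. Hence a ≡ 21 + 41·19 = 800 (mod 1517).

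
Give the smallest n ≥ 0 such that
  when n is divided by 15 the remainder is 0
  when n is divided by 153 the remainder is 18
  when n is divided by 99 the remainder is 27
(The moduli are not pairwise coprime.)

3690

Combine the congruences pairwise.
gcd(15, 153) = 3 and 3 | (18 − 0), so the pair is consistent; merging gives n ≡ 630 (mod 765), where 765 = lcm(15, 153).
gcd(765, 99) = 9 and 9 | (27 − 630), so the pair is consistent; merging gives n ≡ 3690 (mod 8415), where 8415 = lcm(765, 99).
The solution is unique modulo lcm(15, 153, 99) = 8415.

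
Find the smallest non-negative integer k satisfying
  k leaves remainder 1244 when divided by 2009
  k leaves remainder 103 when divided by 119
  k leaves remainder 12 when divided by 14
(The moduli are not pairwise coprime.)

45442

gcd(2009, 119) = 7 and 7 | (103 − 1244), so the pair is consistent; merging gives k ≡ 11289 (mod 34153), where 34153 = lcm(2009, 119).
gcd(34153, 14) = 7 and 7 | (12 − 11289), so the pair is consistent; merging gives k ≡ 45442 (mod 68306), where 68306 = lcm(34153, 14).
The solution is unique modulo lcm(2009, 119, 14) = 68306.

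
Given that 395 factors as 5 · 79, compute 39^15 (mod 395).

14

Mod 5: 39 ≡ 4; by Fermat, exponent reduces to 15 mod 4 = 3; 4^3 ≡ 4 (mod 5).
Mod 79: 39 ≡ 39; 39^15 ≡ 14 (mod 79).
Combine by CRT: x ≡ 4 (mod 5), x ≡ 14 (mod 79) ⇒ x ≡ 14 (mod 395).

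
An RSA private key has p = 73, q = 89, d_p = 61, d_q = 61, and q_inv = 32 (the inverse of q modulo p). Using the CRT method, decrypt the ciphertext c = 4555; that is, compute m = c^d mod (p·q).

m₁ = c^(d_p) mod p: c ≡ 29 (mod 73), and 29^61 mod 73 = 42.
m₂ = c^(d_q) mod q: c ≡ 16 (mod 89), and 16^61 mod 89 = 4.
h = q_inv·(m₁ − m₂) mod p = 32·(42 − 4) mod 73 = 48.
m = m₂ + h·q = 4 + 48·89 = 4276.

4276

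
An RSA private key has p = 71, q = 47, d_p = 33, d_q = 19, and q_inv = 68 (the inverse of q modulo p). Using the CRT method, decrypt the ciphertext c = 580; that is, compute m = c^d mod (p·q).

3089

m₁ = c^(d_p) mod p: c ≡ 12 (mod 71), and 12^33 mod 71 = 36.
m₂ = c^(d_q) mod q: c ≡ 16 (mod 47), and 16^19 mod 47 = 34.
h = q_inv·(m₁ − m₂) mod p = 68·(36 − 34) mod 71 = 65.
m = m₂ + h·q = 34 + 65·47 = 3089.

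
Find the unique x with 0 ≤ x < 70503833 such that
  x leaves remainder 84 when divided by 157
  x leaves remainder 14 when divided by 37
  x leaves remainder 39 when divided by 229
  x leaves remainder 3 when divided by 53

The moduli are pairwise coprime; N = 157·37·229·53 = 70503833.
N/157 = 449069; 449069 ≡ 49 (mod 157); 49·141 ≡ 1, so inverse 141.
N/37 = 1905509; 1905509 ≡ 9 (mod 37); 9·33 ≡ 1, so inverse 33.
N/229 = 307877; 307877 ≡ 101 (mod 229); 101·195 ≡ 1, so inverse 195.
N/53 = 1330261; 1330261 ≡ 14 (mod 53); 14·19 ≡ 1, so inverse 19.
x ≡ 84·449069·141 + 14·1905509·33 + 39·307877·195 + 3·1330261·19 = 8616347856.
8616347856 mod 70503833 = 14880230.

14880230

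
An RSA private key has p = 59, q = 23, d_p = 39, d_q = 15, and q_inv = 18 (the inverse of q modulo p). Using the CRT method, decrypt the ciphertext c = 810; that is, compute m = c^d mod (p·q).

m₁ = c^(d_p) mod p: c ≡ 43 (mod 59), and 43^39 mod 59 = 42.
m₂ = c^(d_q) mod q: c ≡ 5 (mod 23), and 5^15 mod 23 = 19.
h = q_inv·(m₁ − m₂) mod p = 18·(42 − 19) mod 59 = 1.
m = m₂ + h·q = 19 + 1·23 = 42.

42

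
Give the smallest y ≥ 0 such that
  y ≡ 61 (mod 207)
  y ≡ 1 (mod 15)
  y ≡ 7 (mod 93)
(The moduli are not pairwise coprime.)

gcd(207, 15) = 3 and 3 | (1 − 61), so the pair is consistent; merging gives y ≡ 61 (mod 1035), where 1035 = lcm(207, 15).
gcd(1035, 93) = 3 and 3 | (7 − 61), so the pair is consistent; merging gives y ≡ 11446 (mod 32085), where 32085 = lcm(1035, 93).
The solution is unique modulo lcm(207, 15, 93) = 32085.

11446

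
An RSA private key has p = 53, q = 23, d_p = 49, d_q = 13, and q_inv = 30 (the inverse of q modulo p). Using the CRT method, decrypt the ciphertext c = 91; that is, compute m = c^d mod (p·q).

m₁ = c^(d_p) mod p: c ≡ 38 (mod 53), and 38^49 mod 53 = 25.
m₂ = c^(d_q) mod q: c ≡ 22 (mod 23), and 22^13 mod 23 = 22.
h = q_inv·(m₁ − m₂) mod p = 30·(25 − 22) mod 53 = 37.
m = m₂ + h·q = 22 + 37·23 = 873.

873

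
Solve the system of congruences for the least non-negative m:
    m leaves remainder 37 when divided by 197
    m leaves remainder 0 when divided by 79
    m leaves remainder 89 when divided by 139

The moduli are pairwise coprime; N = 197·79·139 = 2163257.
N/197 = 10981; 10981 ≡ 146 (mod 197); 146·112 ≡ 1, so inverse 112.
N/79 = 27383; 27383 ≡ 49 (mod 79); 49·50 ≡ 1, so inverse 50.
N/139 = 15563; 15563 ≡ 134 (mod 139); 134·111 ≡ 1, so inverse 111.
m ≡ 37·10981·112 + 0·27383·50 + 89·15563·111 = 199252141.
199252141 mod 2163257 = 232497.

232497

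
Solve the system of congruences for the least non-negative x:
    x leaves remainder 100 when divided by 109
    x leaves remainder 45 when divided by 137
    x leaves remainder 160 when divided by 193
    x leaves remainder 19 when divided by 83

71429653

The moduli are pairwise coprime; N = 109·137·193·83 = 239211727.
N/109 = 2194603; 2194603 ≡ 106 (mod 109); 106·36 ≡ 1, so inverse 36.
N/137 = 1746071; 1746071 ≡ 6 (mod 137); 6·23 ≡ 1, so inverse 23.
N/193 = 1239439; 1239439 ≡ 186 (mod 193); 186·55 ≡ 1, so inverse 55.
N/83 = 2882069; 2882069 ≡ 60 (mod 83); 60·18 ≡ 1, so inverse 18.
x ≡ 100·2194603·36 + 45·1746071·23 + 160·1239439·55 + 19·2882069·18 = 21600485083.
21600485083 mod 239211727 = 71429653.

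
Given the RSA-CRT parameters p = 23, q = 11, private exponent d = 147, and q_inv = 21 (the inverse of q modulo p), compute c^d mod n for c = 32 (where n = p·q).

d_p = d mod (p−1) = 147 mod 22 = 15; d_q = d mod (q−1) = 7.
m₁ = c^(d_p) mod p: c ≡ 9 (mod 23), and 9^15 mod 23 = 6.
m₂ = c^(d_q) mod q: c ≡ 10 (mod 11), and 10^7 mod 11 = 10.
h = q_inv·(m₁ − m₂) mod p = 21·(6 − 10) mod 23 = 8.
m = m₂ + h·q = 10 + 8·11 = 98.

98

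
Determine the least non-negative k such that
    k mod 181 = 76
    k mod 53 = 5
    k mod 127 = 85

777833

The moduli are pairwise coprime; N = 181·53·127 = 1218311.
N/181 = 6731; 6731 ≡ 34 (mod 181); 34·16 ≡ 1, so inverse 16.
N/53 = 22987; 22987 ≡ 38 (mod 53); 38·7 ≡ 1, so inverse 7.
N/127 = 9593; 9593 ≡ 68 (mod 127); 68·99 ≡ 1, so inverse 99.
k ≡ 76·6731·16 + 5·22987·7 + 85·9593·99 = 89714536.
89714536 mod 1218311 = 777833.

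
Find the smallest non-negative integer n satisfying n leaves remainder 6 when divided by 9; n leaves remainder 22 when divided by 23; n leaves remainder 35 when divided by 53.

The moduli are pairwise coprime; M = 9·23·53 = 10971.
M/9 = 1219; 1219 ≡ 4 (mod 9); 4·7 ≡ 1, so inverse 7.
M/23 = 477; 477 ≡ 17 (mod 23); 17·19 ≡ 1, so inverse 19.
M/53 = 207; 207 ≡ 48 (mod 53); 48·21 ≡ 1, so inverse 21.
n ≡ 6·1219·7 + 22·477·19 + 35·207·21 = 402729.
402729 mod 10971 = 7773.

7773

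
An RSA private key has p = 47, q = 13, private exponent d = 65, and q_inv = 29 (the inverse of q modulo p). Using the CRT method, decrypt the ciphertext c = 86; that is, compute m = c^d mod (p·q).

d_p = d mod (p−1) = 65 mod 46 = 19; d_q = d mod (q−1) = 5.
m₁ = c^(d_p) mod p: c ≡ 39 (mod 47), and 39^19 mod 47 = 20.
m₂ = c^(d_q) mod q: c ≡ 8 (mod 13), and 8^5 mod 13 = 8.
h = q_inv·(m₁ − m₂) mod p = 29·(20 − 8) mod 47 = 19.
m = m₂ + h·q = 8 + 19·13 = 255.

255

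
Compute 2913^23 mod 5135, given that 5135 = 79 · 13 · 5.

5097

Mod 79: 2913 ≡ 69; 69^23 ≡ 41 (mod 79).
Mod 13: 2913 ≡ 1; by Fermat, exponent reduces to 23 mod 12 = 11; 1^11 ≡ 1 (mod 13).
Mod 5: 2913 ≡ 3; by Fermat, exponent reduces to 23 mod 4 = 3; 3^3 ≡ 2 (mod 5).
Combine by CRT: x ≡ 41 (mod 79), x ≡ 1 (mod 13), x ≡ 2 (mod 5) ⇒ x ≡ 5097 (mod 5135).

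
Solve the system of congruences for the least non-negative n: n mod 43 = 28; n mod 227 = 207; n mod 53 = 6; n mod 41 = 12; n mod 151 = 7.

2723319888

The moduli are pairwise coprime; M = 43·227·53·41·151 = 3202808603.
M/43 = 74483921; 74483921 ≡ 9 (mod 43); 9·24 ≡ 1, so inverse 24.
M/227 = 14109289; 14109289 ≡ 104 (mod 227); 104·203 ≡ 1, so inverse 203.
M/53 = 60430351; 60430351 ≡ 16 (mod 53); 16·10 ≡ 1, so inverse 10.
M/41 = 78117283; 78117283 ≡ 24 (mod 41); 24·12 ≡ 1, so inverse 12.
M/151 = 21210653; 21210653 ≡ 136 (mod 151); 136·10 ≡ 1, so inverse 10.
n ≡ 28·74483921·24 + 207·14109289·203 + 6·60430351·10 + 12·78117283·12 + 7·21210653·10 = 659299083503.
659299083503 mod 3202808603 = 2723319888.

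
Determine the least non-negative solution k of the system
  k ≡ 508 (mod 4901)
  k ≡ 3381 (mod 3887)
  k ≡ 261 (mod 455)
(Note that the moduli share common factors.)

Combine the congruences pairwise.
gcd(4901, 3887) = 169 and 169 | (3381 − 508), so the pair is consistent; merging gives k ≡ 108330 (mod 112723), where 112723 = lcm(4901, 3887).
gcd(112723, 455) = 13 and 13 | (261 − 108330), so the pair is consistent; merging gives k ≡ 333776 (mod 3945305), where 3945305 = lcm(112723, 455).
The solution is unique modulo lcm(4901, 3887, 455) = 3945305.

333776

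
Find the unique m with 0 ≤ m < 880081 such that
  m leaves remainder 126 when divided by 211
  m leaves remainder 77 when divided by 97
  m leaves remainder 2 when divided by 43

From m ≡ 126 (mod 211) write m = 126 + 211t. Substituting into m ≡ 77 (mod 97) gives 211t ≡ 48 (mod 97), and since 17⁻¹ ≡ 40 (mod 97), t ≡ 77. Hence m ≡ 126 + 211·77 = 16373 (mod 20467).
From m ≡ 16373 (mod 20467) write m = 16373 + 20467t. Substituting into m ≡ 2 (mod 43) gives 20467t ≡ 12 (mod 43), and since 42⁻¹ ≡ 42 (mod 43), t ≡ 31. Hence m ≡ 16373 + 20467·31 = 650850 (mod 880081).

650850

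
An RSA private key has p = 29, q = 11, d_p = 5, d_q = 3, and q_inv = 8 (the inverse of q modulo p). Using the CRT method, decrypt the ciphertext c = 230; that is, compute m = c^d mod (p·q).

m₁ = c^(d_p) mod p: c ≡ 27 (mod 29), and 27^5 mod 29 = 26.
m₂ = c^(d_q) mod q: c ≡ 10 (mod 11), and 10^3 mod 11 = 10.
h = q_inv·(m₁ − m₂) mod p = 8·(26 − 10) mod 29 = 12.
m = m₂ + h·q = 10 + 12·11 = 142.

142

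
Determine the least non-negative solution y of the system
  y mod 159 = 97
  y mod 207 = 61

Combine the congruences pairwise.
gcd(159, 207) = 3 and 3 | (61 − 97), so the pair is consistent; merging gives y ≡ 2959 (mod 10971), where 10971 = lcm(159, 207).
The solution is unique modulo lcm(159, 207) = 10971.

2959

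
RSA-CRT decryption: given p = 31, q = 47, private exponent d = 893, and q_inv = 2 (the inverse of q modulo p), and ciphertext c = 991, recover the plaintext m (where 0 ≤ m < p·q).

526

d_p = d mod (p−1) = 893 mod 30 = 23; d_q = d mod (q−1) = 19.
m₁ = c^(d_p) mod p: c ≡ 30 (mod 31), and 30^23 mod 31 = 30.
m₂ = c^(d_q) mod q: c ≡ 4 (mod 47), and 4^19 mod 47 = 9.
h = q_inv·(m₁ − m₂) mod p = 2·(30 − 9) mod 31 = 11.
m = m₂ + h·q = 9 + 11·47 = 526.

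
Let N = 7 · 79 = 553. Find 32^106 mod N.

Mod 7: 32 ≡ 4; by Fermat, exponent reduces to 106 mod 6 = 4; 4^4 ≡ 4 (mod 7).
Mod 79: 32 ≡ 32; by Fermat, exponent reduces to 106 mod 78 = 28; 32^28 ≡ 72 (mod 79).
Combine by CRT: x ≡ 4 (mod 7), x ≡ 72 (mod 79) ⇒ x ≡ 151 (mod 553).

151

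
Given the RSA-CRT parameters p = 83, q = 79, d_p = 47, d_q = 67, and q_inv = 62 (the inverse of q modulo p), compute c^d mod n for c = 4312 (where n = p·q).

m₁ = c^(d_p) mod p: c ≡ 79 (mod 83), and 79^47 mod 83 = 54.
m₂ = c^(d_q) mod q: c ≡ 46 (mod 79), and 46^67 mod 79 = 62.
h = q_inv·(m₁ − m₂) mod p = 62·(54 − 62) mod 83 = 2.
m = m₂ + h·q = 62 + 2·79 = 220.

220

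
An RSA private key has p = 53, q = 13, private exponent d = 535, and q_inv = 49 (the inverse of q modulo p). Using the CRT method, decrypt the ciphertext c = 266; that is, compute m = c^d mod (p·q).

319

d_p = d mod (p−1) = 535 mod 52 = 15; d_q = d mod (q−1) = 7.
m₁ = c^(d_p) mod p: c ≡ 1 (mod 53), and 1^15 mod 53 = 1.
m₂ = c^(d_q) mod q: c ≡ 6 (mod 13), and 6^7 mod 13 = 7.
h = q_inv·(m₁ − m₂) mod p = 49·(1 − 7) mod 53 = 24.
m = m₂ + h·q = 7 + 24·13 = 319.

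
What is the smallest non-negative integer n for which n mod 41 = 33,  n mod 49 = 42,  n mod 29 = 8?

44436

The moduli are pairwise coprime; M = 41·49·29 = 58261.
M/41 = 1421; 1421 ≡ 27 (mod 41); 27·38 ≡ 1, so inverse 38.
M/49 = 1189; 1189 ≡ 13 (mod 49); 13·34 ≡ 1, so inverse 34.
M/29 = 2009; 2009 ≡ 8 (mod 29); 8·11 ≡ 1, so inverse 11.
n ≡ 33·1421·38 + 42·1189·34 + 8·2009·11 = 3656618.
3656618 mod 58261 = 44436.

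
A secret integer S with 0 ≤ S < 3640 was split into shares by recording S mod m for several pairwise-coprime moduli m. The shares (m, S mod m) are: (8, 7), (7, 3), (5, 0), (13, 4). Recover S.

The moduli are pairwise coprime; N = 8·7·5·13 = 3640.
N/8 = 455; 455 ≡ 7 (mod 8); 7·7 ≡ 1, so inverse 7.
N/7 = 520; 520 ≡ 2 (mod 7); 2·4 ≡ 1, so inverse 4.
N/5 = 728; 728 ≡ 3 (mod 5); 3·2 ≡ 1, so inverse 2.
N/13 = 280; 280 ≡ 7 (mod 13); 7·2 ≡ 1, so inverse 2.
S ≡ 7·455·7 + 3·520·4 + 0·728·2 + 4·280·2 = 30775.
30775 mod 3640 = 1655.

1655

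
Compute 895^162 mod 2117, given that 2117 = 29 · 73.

Mod 29: 895 ≡ 25; by Fermat, exponent reduces to 162 mod 28 = 22; 25^22 ≡ 25 (mod 29).
Mod 73: 895 ≡ 19; by Fermat, exponent reduces to 162 mod 72 = 18; 19^18 ≡ 72 (mod 73).
Combine by CRT: x ≡ 25 (mod 29), x ≡ 72 (mod 73) ⇒ x ≡ 1678 (mod 2117).

1678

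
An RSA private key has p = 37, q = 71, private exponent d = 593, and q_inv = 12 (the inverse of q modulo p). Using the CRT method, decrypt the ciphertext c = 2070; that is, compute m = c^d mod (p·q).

2387

d_p = d mod (p−1) = 593 mod 36 = 17; d_q = d mod (q−1) = 33.
m₁ = c^(d_p) mod p: c ≡ 35 (mod 37), and 35^17 mod 37 = 19.
m₂ = c^(d_q) mod q: c ≡ 11 (mod 71), and 11^33 mod 71 = 44.
h = q_inv·(m₁ − m₂) mod p = 12·(19 − 44) mod 37 = 33.
m = m₂ + h·q = 44 + 33·71 = 2387.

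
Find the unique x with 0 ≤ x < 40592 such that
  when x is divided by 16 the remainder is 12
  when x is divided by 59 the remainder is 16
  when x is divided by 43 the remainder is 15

10636

The moduli are pairwise coprime; N = 16·59·43 = 40592.
N/16 = 2537; 2537 ≡ 9 (mod 16); 9·9 ≡ 1, so inverse 9.
N/59 = 688; 688 ≡ 39 (mod 59); 39·56 ≡ 1, so inverse 56.
N/43 = 944; 944 ≡ 41 (mod 43); 41·21 ≡ 1, so inverse 21.
x ≡ 12·2537·9 + 16·688·56 + 15·944·21 = 1187804.
1187804 mod 40592 = 10636.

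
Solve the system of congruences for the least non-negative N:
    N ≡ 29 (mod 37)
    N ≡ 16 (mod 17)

From N ≡ 29 (mod 37) write N = 29 + 37t. Substituting into N ≡ 16 (mod 17) gives 37t ≡ 4 (mod 17), and since 3⁻¹ ≡ 6 (mod 17), t ≡ 7. Hence N ≡ 29 + 37·7 = 288 (mod 629).

288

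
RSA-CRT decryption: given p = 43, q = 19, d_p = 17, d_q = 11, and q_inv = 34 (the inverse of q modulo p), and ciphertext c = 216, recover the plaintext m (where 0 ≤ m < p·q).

87

m₁ = c^(d_p) mod p: c ≡ 1 (mod 43), and 1^17 mod 43 = 1.
m₂ = c^(d_q) mod q: c ≡ 7 (mod 19), and 7^11 mod 19 = 11.
h = q_inv·(m₁ − m₂) mod p = 34·(1 − 11) mod 43 = 4.
m = m₂ + h·q = 11 + 4·19 = 87.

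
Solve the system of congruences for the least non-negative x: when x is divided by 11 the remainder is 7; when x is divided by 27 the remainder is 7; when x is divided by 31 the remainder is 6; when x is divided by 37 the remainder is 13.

12778

Combine the congruences pairwise.
From x ≡ 7 (mod 11) write x = 7 + 11t. Substituting into x ≡ 7 (mod 27) gives 11t ≡ 0 (mod 27), and since 11⁻¹ ≡ 5 (mod 27), t ≡ 0. Hence x ≡ 7 + 11·0 = 7 (mod 297).
From x ≡ 7 (mod 297) write x = 7 + 297t. Substituting into x ≡ 6 (mod 31) gives 297t ≡ 30 (mod 31), and since 18⁻¹ ≡ 19 (mod 31), t ≡ 12. Hence x ≡ 7 + 297·12 = 3571 (mod 9207).
From x ≡ 3571 (mod 9207) write x = 3571 + 9207t. Substituting into x ≡ 13 (mod 37) gives 9207t ≡ 31 (mod 37), and since 31⁻¹ ≡ 6 (mod 37), t ≡ 1. Hence x ≡ 3571 + 9207·1 = 12778 (mod 340659).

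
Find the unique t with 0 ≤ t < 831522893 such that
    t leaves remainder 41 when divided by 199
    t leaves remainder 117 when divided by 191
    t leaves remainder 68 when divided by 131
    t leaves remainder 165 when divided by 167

From t ≡ 41 (mod 199) write t = 41 + 199s. Substituting into t ≡ 117 (mod 191) gives 199s ≡ 76 (mod 191), and since 8⁻¹ ≡ 24 (mod 191), s ≡ 105. Hence t ≡ 41 + 199·105 = 20936 (mod 38009).
From t ≡ 20936 (mod 38009) write t = 20936 + 38009s. Substituting into t ≡ 68 (mod 131) gives 38009s ≡ 92 (mod 131), and since 19⁻¹ ≡ 69 (mod 131), s ≡ 60. Hence t ≡ 20936 + 38009·60 = 2301476 (mod 4979179).
From t ≡ 2301476 (mod 4979179) write t = 2301476 + 4979179s. Substituting into t ≡ 165 (mod 167) gives 4979179s ≡ 116 (mod 167), and since 74⁻¹ ≡ 79 (mod 167), s ≡ 146. Hence t ≡ 2301476 + 4979179·146 = 729261610 (mod 831522893).

729261610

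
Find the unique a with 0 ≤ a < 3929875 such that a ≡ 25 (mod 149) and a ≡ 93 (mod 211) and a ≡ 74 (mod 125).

The moduli are pairwise coprime; N = 149·211·125 = 3929875.
N/149 = 26375; 26375 ≡ 2 (mod 149); 2·75 ≡ 1, so inverse 75.
N/211 = 18625; 18625 ≡ 57 (mod 211); 57·174 ≡ 1, so inverse 174.
N/125 = 31439; 31439 ≡ 64 (mod 125); 64·84 ≡ 1, so inverse 84.
a ≡ 25·26375·75 + 93·18625·174 + 74·31439·84 = 546267699.
546267699 mod 3929875 = 15074.

15074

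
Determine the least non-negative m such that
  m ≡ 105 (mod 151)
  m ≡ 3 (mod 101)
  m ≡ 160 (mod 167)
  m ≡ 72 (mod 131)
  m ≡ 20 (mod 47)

The moduli are pairwise coprime; N = 151·101·167·131·47 = 15681367969.
N/151 = 103850119; 103850119 ≡ 20 (mod 151); 20·68 ≡ 1, so inverse 68.
N/101 = 155261069; 155261069 ≡ 31 (mod 101); 31·88 ≡ 1, so inverse 88.
N/167 = 93900407; 93900407 ≡ 148 (mod 167); 148·123 ≡ 1, so inverse 123.
N/131 = 119705099; 119705099 ≡ 50 (mod 131); 50·76 ≡ 1, so inverse 76.
N/47 = 333646127; 333646127 ≡ 36 (mod 47); 36·17 ≡ 1, so inverse 17.
m ≡ 105·103850119·68 + 3·155261069·88 + 160·93900407·123 + 72·119705099·76 + 20·333646127·17 = 3398904766544.
3398904766544 mod 15681367969 = 11729285240.

11729285240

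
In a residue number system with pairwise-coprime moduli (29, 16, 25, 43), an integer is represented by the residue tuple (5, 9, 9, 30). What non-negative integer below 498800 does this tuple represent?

135609

The moduli are pairwise coprime; N = 29·16·25·43 = 498800.
N/29 = 17200; 17200 ≡ 3 (mod 29); 3·10 ≡ 1, so inverse 10.
N/16 = 31175; 31175 ≡ 7 (mod 16); 7·7 ≡ 1, so inverse 7.
N/25 = 19952; 19952 ≡ 2 (mod 25); 2·13 ≡ 1, so inverse 13.
N/43 = 11600; 11600 ≡ 33 (mod 43); 33·30 ≡ 1, so inverse 30.
x ≡ 5·17200·10 + 9·31175·7 + 9·19952·13 + 30·11600·30 = 15598409.
15598409 mod 498800 = 135609.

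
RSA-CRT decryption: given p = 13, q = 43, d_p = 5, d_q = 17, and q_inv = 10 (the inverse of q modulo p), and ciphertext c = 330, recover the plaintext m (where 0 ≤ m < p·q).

5

m₁ = c^(d_p) mod p: c ≡ 5 (mod 13), and 5^5 mod 13 = 5.
m₂ = c^(d_q) mod q: c ≡ 29 (mod 43), and 29^17 mod 43 = 5.
h = q_inv·(m₁ − m₂) mod p = 10·(5 − 5) mod 13 = 0.
m = m₂ + h·q = 5 + 0·43 = 5.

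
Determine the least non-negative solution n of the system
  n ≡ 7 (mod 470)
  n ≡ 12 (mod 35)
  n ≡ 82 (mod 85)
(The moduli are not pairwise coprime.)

gcd(470, 35) = 5 and 5 | (12 − 7), so the pair is consistent; merging gives n ≡ 2357 (mod 3290), where 3290 = lcm(470, 35).
gcd(3290, 85) = 5 and 5 | (82 − 2357), so the pair is consistent; merging gives n ≡ 22097 (mod 55930), where 55930 = lcm(3290, 85).
The solution is unique modulo lcm(470, 35, 85) = 55930.

22097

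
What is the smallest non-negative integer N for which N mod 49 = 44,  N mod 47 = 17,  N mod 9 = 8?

9746

The moduli are pairwise coprime; M = 49·47·9 = 20727.
M/49 = 423; 423 ≡ 31 (mod 49); 31·19 ≡ 1, so inverse 19.
M/47 = 441; 441 ≡ 18 (mod 47); 18·34 ≡ 1, so inverse 34.
M/9 = 2303; 2303 ≡ 8 (mod 9); 8·8 ≡ 1, so inverse 8.
N ≡ 44·423·19 + 17·441·34 + 8·2303·8 = 755918.
755918 mod 20727 = 9746.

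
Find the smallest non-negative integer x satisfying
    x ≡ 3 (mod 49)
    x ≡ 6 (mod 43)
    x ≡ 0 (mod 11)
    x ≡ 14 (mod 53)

1170466

The moduli are pairwise coprime; N = 49·43·11·53 = 1228381.
N/49 = 25069; 25069 ≡ 30 (mod 49); 30·18 ≡ 1, so inverse 18.
N/43 = 28567; 28567 ≡ 15 (mod 43); 15·23 ≡ 1, so inverse 23.
N/11 = 111671; 111671 ≡ 10 (mod 11); 10·10 ≡ 1, so inverse 10.
N/53 = 23177; 23177 ≡ 16 (mod 53); 16·10 ≡ 1, so inverse 10.
x ≡ 3·25069·18 + 6·28567·23 + 0·111671·10 + 14·23177·10 = 8540752.
8540752 mod 1228381 = 1170466.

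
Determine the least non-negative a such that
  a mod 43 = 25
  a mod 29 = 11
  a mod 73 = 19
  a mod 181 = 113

From a ≡ 25 (mod 43) write a = 25 + 43t. Substituting into a ≡ 11 (mod 29) gives 43t ≡ 15 (mod 29), and since 14⁻¹ ≡ 27 (mod 29), t ≡ 28. Hence a ≡ 25 + 43·28 = 1229 (mod 1247).
From a ≡ 1229 (mod 1247) write a = 1229 + 1247t. Substituting into a ≡ 19 (mod 73) gives 1247t ≡ 31 (mod 73), and since 6⁻¹ ≡ 61 (mod 73), t ≡ 66. Hence a ≡ 1229 + 1247·66 = 83531 (mod 91031).
From a ≡ 83531 (mod 91031) write a = 83531 + 91031t. Substituting into a ≡ 113 (mod 181) gives 91031t ≡ 23 (mod 181), and since 169⁻¹ ≡ 15 (mod 181), t ≡ 164. Hence a ≡ 83531 + 91031·164 = 15012615 (mod 16476611).

15012615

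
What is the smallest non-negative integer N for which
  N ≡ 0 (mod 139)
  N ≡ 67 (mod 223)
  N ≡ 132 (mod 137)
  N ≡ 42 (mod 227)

From N ≡ 0 (mod 139) write N = 0 + 139t. Substituting into N ≡ 67 (mod 223) gives 139t ≡ 67 (mod 223), and since 139⁻¹ ≡ 146 (mod 223), t ≡ 193. Hence N ≡ 0 + 139·193 = 26827 (mod 30997).
From N ≡ 26827 (mod 30997) write N = 26827 + 30997t. Substituting into N ≡ 132 (mod 137) gives 30997t ≡ 20 (mod 137), and since 35⁻¹ ≡ 47 (mod 137), t ≡ 118. Hence N ≡ 26827 + 30997·118 = 3684473 (mod 4246589).
From N ≡ 3684473 (mod 4246589) write N = 3684473 + 4246589t. Substituting into N ≡ 42 (mod 227) gives 4246589t ≡ 6 (mod 227), and since 100⁻¹ ≡ 84 (mod 227), t ≡ 50. Hence N ≡ 3684473 + 4246589·50 = 216013923 (mod 963975703).

216013923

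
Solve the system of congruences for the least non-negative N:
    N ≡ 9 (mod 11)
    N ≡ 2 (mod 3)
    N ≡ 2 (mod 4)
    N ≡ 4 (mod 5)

614

From N ≡ 9 (mod 11) write N = 9 + 11t. Substituting into N ≡ 2 (mod 3) gives 11t ≡ 2 (mod 3), and since 2⁻¹ ≡ 2 (mod 3), t ≡ 1. Hence N ≡ 9 + 11·1 = 20 (mod 33).
From N ≡ 20 (mod 33) write N = 20 + 33t. Substituting into N ≡ 2 (mod 4) gives 33t ≡ 2 (mod 4), and since 1⁻¹ ≡ 1 (mod 4), t ≡ 2. Hence N ≡ 20 + 33·2 = 86 (mod 132).
From N ≡ 86 (mod 132) write N = 86 + 132t. Substituting into N ≡ 4 (mod 5) gives 132t ≡ 3 (mod 5), and since 2⁻¹ ≡ 3 (mod 5), t ≡ 4. Hence N ≡ 86 + 132·4 = 614 (mod 660).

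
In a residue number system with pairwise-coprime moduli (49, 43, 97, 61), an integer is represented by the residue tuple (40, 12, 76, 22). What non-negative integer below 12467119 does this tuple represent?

From x ≡ 40 (mod 49) write x = 40 + 49t. Substituting into x ≡ 12 (mod 43) gives 49t ≡ 15 (mod 43), and since 6⁻¹ ≡ 36 (mod 43), t ≡ 24. Hence x ≡ 40 + 49·24 = 1216 (mod 2107).
From x ≡ 1216 (mod 2107) write x = 1216 + 2107t. Substituting into x ≡ 76 (mod 97) gives 2107t ≡ 24 (mod 97), and since 70⁻¹ ≡ 79 (mod 97), t ≡ 53. Hence x ≡ 1216 + 2107·53 = 112887 (mod 204379).
From x ≡ 112887 (mod 204379) write x = 112887 + 204379t. Substituting into x ≡ 22 (mod 61) gives 204379t ≡ 46 (mod 61), and since 29⁻¹ ≡ 40 (mod 61), t ≡ 10. Hence x ≡ 112887 + 204379·10 = 2156677 (mod 12467119).

2156677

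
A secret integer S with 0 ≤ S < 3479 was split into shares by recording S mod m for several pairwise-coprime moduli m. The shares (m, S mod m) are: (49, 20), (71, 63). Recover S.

1980

From S ≡ 20 (mod 49) write S = 20 + 49t. Substituting into S ≡ 63 (mod 71) gives 49t ≡ 43 (mod 71), and since 49⁻¹ ≡ 29 (mod 71), t ≡ 40. Hence S ≡ 20 + 49·40 = 1980 (mod 3479).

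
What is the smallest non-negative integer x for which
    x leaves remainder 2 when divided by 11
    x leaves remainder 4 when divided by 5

24

Combine the congruences pairwise.
From x ≡ 2 (mod 11) write x = 2 + 11t. Substituting into x ≡ 4 (mod 5) gives 11t ≡ 2 (mod 5), and since 1⁻¹ ≡ 1 (mod 5), t ≡ 2. Hence x ≡ 2 + 11·2 = 24 (mod 55).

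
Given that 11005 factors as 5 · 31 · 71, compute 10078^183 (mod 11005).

3902

Mod 5: 10078 ≡ 3; by Fermat, exponent reduces to 183 mod 4 = 3; 3^3 ≡ 2 (mod 5).
Mod 31: 10078 ≡ 3; by Fermat, exponent reduces to 183 mod 30 = 3; 3^3 ≡ 27 (mod 31).
Mod 71: 10078 ≡ 67; by Fermat, exponent reduces to 183 mod 70 = 43; 67^43 ≡ 68 (mod 71).
Combine by CRT: x ≡ 2 (mod 5), x ≡ 27 (mod 31), x ≡ 68 (mod 71) ⇒ x ≡ 3902 (mod 11005).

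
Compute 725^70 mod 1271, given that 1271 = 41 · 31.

Mod 41: 725 ≡ 28; by Fermat, exponent reduces to 70 mod 40 = 30; 28^30 ≡ 32 (mod 41).
Mod 31: 725 ≡ 12; by Fermat, exponent reduces to 70 mod 30 = 10; 12^10 ≡ 25 (mod 31).
Combine by CRT: x ≡ 32 (mod 41), x ≡ 25 (mod 31) ⇒ x ≡ 893 (mod 1271).

893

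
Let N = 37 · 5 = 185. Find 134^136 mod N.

Mod 37: 134 ≡ 23; by Fermat, exponent reduces to 136 mod 36 = 28; 23^28 ≡ 10 (mod 37).
Mod 5: 134 ≡ 4; since 4 | 136, by Fermat 4^136 ≡ 1 (mod 5).
Combine by CRT: x ≡ 10 (mod 37), x ≡ 1 (mod 5) ⇒ x ≡ 121 (mod 185).

121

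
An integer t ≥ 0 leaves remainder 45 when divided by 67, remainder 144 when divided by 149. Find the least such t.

From t ≡ 45 (mod 67) write t = 45 + 67s. Substituting into t ≡ 144 (mod 149) gives 67s ≡ 99 (mod 149), and since 67⁻¹ ≡ 129 (mod 149), s ≡ 106. Hence t ≡ 45 + 67·106 = 7147 (mod 9983).

7147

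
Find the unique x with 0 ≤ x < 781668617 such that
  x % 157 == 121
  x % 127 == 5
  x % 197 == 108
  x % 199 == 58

The moduli are pairwise coprime; N = 157·127·197·199 = 781668617.
N/157 = 4978781; 4978781 ≡ 154 (mod 157); 154·52 ≡ 1, so inverse 52.
N/127 = 6154871; 6154871 ≡ 70 (mod 127); 70·49 ≡ 1, so inverse 49.
N/197 = 3967861; 3967861 ≡ 84 (mod 197); 84·129 ≡ 1, so inverse 129.
N/199 = 3927983; 3927983 ≡ 121 (mod 199); 121·125 ≡ 1, so inverse 125.
x ≡ 121·4978781·52 + 5·6154871·49 + 108·3967861·129 + 58·3927983·125 = 116592549649.
116592549649 mod 781668617 = 123925716.

123925716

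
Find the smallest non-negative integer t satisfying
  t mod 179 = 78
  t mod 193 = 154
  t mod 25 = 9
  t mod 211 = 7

2723384

From t ≡ 78 (mod 179) write t = 78 + 179s. Substituting into t ≡ 154 (mod 193) gives 179s ≡ 76 (mod 193), and since 179⁻¹ ≡ 124 (mod 193), s ≡ 160. Hence t ≡ 78 + 179·160 = 28718 (mod 34547).
From t ≡ 28718 (mod 34547) write t = 28718 + 34547s. Substituting into t ≡ 9 (mod 25) gives 34547s ≡ 16 (mod 25), and since 22⁻¹ ≡ 8 (mod 25), s ≡ 3. Hence t ≡ 28718 + 34547·3 = 132359 (mod 863675).
From t ≡ 132359 (mod 863675) write t = 132359 + 863675s. Substituting into t ≡ 7 (mod 211) gives 863675s ≡ 156 (mod 211), and since 52⁻¹ ≡ 69 (mod 211), s ≡ 3. Hence t ≡ 132359 + 863675·3 = 2723384 (mod 182235425).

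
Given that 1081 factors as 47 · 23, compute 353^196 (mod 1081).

262

Mod 47: 353 ≡ 24; by Fermat, exponent reduces to 196 mod 46 = 12; 24^12 ≡ 27 (mod 47).
Mod 23: 353 ≡ 8; by Fermat, exponent reduces to 196 mod 22 = 20; 8^20 ≡ 9 (mod 23).
Combine by CRT: x ≡ 27 (mod 47), x ≡ 9 (mod 23) ⇒ x ≡ 262 (mod 1081).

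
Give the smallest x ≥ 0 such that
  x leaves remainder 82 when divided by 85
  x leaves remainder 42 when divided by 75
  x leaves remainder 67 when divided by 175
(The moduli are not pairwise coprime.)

Combine the congruences pairwise.
gcd(85, 75) = 5 and 5 | (42 − 82), so the pair is consistent; merging gives x ≡ 1017 (mod 1275), where 1275 = lcm(85, 75).
gcd(1275, 175) = 25 and 25 | (67 − 1017), so the pair is consistent; merging gives x ≡ 3567 (mod 8925), where 8925 = lcm(1275, 175).
The solution is unique modulo lcm(85, 75, 175) = 8925.

3567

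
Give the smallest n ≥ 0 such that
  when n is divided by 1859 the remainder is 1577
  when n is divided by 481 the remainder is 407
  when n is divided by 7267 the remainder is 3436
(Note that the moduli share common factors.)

gcd(1859, 481) = 13 and 13 | (407 − 1577), so the pair is consistent; merging gives n ≡ 35039 (mod 68783), where 68783 = lcm(1859, 481).
gcd(68783, 7267) = 169 and 169 | (3436 − 35039), so the pair is consistent; merging gives n ≡ 722869 (mod 2957669), where 2957669 = lcm(68783, 7267).
The solution is unique modulo lcm(1859, 481, 7267) = 2957669.

722869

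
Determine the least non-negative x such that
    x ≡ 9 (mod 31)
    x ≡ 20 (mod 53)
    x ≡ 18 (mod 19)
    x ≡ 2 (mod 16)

278482

The moduli are pairwise coprime; N = 31·53·19·16 = 499472.
N/31 = 16112; 16112 ≡ 23 (mod 31); 23·27 ≡ 1, so inverse 27.
N/53 = 9424; 9424 ≡ 43 (mod 53); 43·37 ≡ 1, so inverse 37.
N/19 = 26288; 26288 ≡ 11 (mod 19); 11·7 ≡ 1, so inverse 7.
N/16 = 31217; 31217 ≡ 1 (mod 16), inverse 1.
x ≡ 9·16112·27 + 20·9424·37 + 18·26288·7 + 2·31217·1 = 14263698.
14263698 mod 499472 = 278482.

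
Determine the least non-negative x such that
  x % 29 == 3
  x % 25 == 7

32

From x ≡ 3 (mod 29) write x = 3 + 29t. Substituting into x ≡ 7 (mod 25) gives 29t ≡ 4 (mod 25), and since 4⁻¹ ≡ 19 (mod 25), t ≡ 1. Hence x ≡ 3 + 29·1 = 32 (mod 725).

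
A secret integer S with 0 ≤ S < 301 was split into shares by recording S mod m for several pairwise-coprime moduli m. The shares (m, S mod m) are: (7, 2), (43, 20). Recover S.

From S ≡ 2 (mod 7) write S = 2 + 7t. Substituting into S ≡ 20 (mod 43) gives 7t ≡ 18 (mod 43), and since 7⁻¹ ≡ 37 (mod 43), t ≡ 21. Hence S ≡ 2 + 7·21 = 149 (mod 301).

149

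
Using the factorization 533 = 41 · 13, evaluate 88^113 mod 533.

17

Mod 41: 88 ≡ 6; by Fermat, exponent reduces to 113 mod 40 = 33; 6^33 ≡ 17 (mod 41).
Mod 13: 88 ≡ 10; by Fermat, exponent reduces to 113 mod 12 = 5; 10^5 ≡ 4 (mod 13).
Combine by CRT: x ≡ 17 (mod 41), x ≡ 4 (mod 13) ⇒ x ≡ 17 (mod 533).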